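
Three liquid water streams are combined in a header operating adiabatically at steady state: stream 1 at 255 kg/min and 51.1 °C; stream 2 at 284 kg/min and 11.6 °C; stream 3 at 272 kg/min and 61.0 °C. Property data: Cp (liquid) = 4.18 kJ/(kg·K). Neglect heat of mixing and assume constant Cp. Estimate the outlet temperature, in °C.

T_out = 40.6 °C

Adiabatic, steady state ⇒ Σ ṁᵢCp,ᵢ(T_out − Tᵢ) = 0
Σ ṁᵢCp,ᵢTᵢ = 255×4.18×51.1 + 284×4.18×11.6 + 272×4.18×61.0 = 137590
Σ ṁᵢCp,ᵢ = 255×4.18 + 284×4.18 + 272×4.18 = 3390
T_out = 137590 / 3390 = 40.588 °C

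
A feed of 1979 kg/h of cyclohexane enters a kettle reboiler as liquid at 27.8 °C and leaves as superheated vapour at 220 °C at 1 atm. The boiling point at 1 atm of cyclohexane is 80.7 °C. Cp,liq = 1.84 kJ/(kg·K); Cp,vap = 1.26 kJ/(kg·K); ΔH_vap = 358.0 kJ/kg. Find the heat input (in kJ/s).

liquid 27.8→80.7 °C: 97.336 kJ/kg
vaporisation at 80.7 °C: 358 kJ/kg
vapour 80.7→220 °C: 175.52 kJ/kg
Δh = 97.336 + 358 + 175.52 = 630.85 kJ/kg
Q = ṁ·Δh = 1979 kg/h × 630.85 kJ/kg = 1.2485e+06 kJ/h
|Q| = 346.79 kW

Q = 347 kJ/s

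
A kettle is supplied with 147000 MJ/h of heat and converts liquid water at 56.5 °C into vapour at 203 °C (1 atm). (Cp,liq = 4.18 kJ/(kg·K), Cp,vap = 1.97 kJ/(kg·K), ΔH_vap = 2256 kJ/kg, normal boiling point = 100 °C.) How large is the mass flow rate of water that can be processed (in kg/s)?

ṁ = 15.5 kg/s

Δh = 4.18×(100−56.5) + 2256 + 1.97×(203−100) = 2640.7 kJ/kg
Q = 147000 MJ/h = 40833 kJ/s = 40833 kJ/s
ṁ = Q/Δh = 40833 / 2640.7 = 15.463 kg/s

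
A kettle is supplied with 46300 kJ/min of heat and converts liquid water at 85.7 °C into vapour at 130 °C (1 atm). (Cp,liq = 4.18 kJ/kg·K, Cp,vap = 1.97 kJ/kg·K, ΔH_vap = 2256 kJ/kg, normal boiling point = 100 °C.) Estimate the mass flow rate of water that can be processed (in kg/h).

Δh = 4.18×(100−85.7) + 2256 + 1.97×(130−100) = 2374.9 kJ/kg
Q = 46300 kJ/min = 771.67 kJ/s = 2.778e+06 kJ/h
ṁ = Q/Δh = 2.778e+06 / 2374.9 = 1169.7 kg/h

ṁ = 1170 kg/h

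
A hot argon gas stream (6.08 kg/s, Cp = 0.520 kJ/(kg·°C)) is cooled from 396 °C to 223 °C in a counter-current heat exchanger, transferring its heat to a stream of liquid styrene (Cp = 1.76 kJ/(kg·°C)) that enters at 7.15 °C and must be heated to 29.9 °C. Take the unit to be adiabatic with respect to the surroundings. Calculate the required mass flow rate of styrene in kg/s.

ṁ_c = 13.7 kg/s

Heat released by hot stream: Q = 6.08 × 0.520 × (396 − 223) = 546.96 kJ/s
Energy balance on cold side (adiabatic exchanger): Q = ṁ_c·Cp_c·(T_c,out − T_c,in)
ṁ_c = 546.96 / [1.76 × (29.9 − 7.15)] = 13.66 kg/s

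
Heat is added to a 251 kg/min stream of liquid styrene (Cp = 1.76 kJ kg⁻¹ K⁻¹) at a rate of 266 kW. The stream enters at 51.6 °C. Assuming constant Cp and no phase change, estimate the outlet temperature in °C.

T_out = 87.7 °C

Q = 266 kW = 15960 kJ/min
ΔT = Q/(ṁ·Cp) = 15960/(251×1.76) = 36.128 K
T_out = 51.6 + 36.128 = 87.728 °C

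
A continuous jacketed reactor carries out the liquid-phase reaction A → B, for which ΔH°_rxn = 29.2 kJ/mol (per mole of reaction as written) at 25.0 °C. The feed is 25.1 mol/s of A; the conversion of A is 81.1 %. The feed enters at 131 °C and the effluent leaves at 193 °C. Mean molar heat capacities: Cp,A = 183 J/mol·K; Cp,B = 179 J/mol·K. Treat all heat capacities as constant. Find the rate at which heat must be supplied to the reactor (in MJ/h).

Q_in = 3120 MJ/h

Extent of reaction ξ = 0.811 × 25.1 = 20.356 mol/s
Reaction term: ξ·ΔH°_rxn = 20.356 × 29.2 = 594.4 kJ/s
Sensible, feed 131→25 °C: -486.89 kJ/s
Outlet flows (mol/s): A 4.7439, B 20.356
Sensible, products 25→193 °C: 758 kJ/s
Q = ΔH = 865.5 kJ/s = 865.5 kW
Heat supplied = 3115.8 MJ/h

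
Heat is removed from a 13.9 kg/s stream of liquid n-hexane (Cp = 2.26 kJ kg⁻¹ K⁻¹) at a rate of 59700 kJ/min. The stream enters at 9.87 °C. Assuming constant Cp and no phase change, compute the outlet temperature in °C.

Q = 59700 kJ/min = 995 kJ/s
ΔT = Q/(ṁ·Cp) = 995/(13.9×2.26) = 31.674 K
T_out = 9.87 − 31.674 = -21.804 °C

T_out = -21.8 °C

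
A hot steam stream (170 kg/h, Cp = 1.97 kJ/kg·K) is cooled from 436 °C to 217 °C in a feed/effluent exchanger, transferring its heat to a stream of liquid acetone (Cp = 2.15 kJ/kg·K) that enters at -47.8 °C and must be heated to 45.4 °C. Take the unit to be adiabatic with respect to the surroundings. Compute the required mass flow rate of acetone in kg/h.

Heat released by hot stream: Q = 170 × 1.97 × (436 − 217) = 73343 kJ/h
Energy balance on cold side (adiabatic exchanger): Q = ṁ_c·Cp_c·(T_c,out − T_c,in)
ṁ_c = 73343 / [2.15 × (45.4 − -47.8)] = 366.02 kg/h

ṁ_c = 366 kg/h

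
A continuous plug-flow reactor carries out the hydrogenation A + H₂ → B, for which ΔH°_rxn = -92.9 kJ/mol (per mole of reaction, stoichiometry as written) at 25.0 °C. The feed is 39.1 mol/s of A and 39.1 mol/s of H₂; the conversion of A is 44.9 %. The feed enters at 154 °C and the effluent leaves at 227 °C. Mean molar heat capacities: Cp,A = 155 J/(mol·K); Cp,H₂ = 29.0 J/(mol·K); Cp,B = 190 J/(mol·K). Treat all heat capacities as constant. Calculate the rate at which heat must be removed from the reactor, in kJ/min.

Q_out = 65100 kJ/min

Extent of reaction ξ = 0.449 × 39.1 = 17.556 mol/s
Reaction term: ξ·ΔH°_rxn = 17.556 × -92.9 = -1630.9 kJ/s
Sensible, feed 154→25 °C: -928.08 kJ/s
Outlet flows (mol/s): A 21.544, H₂ 21.544, B 17.556
Sensible, products 25→227 °C: 1474.5 kJ/s
Q = ΔH = -1084.5 kJ/s = -1084.5 kW
Heat removed = 65068 kJ/min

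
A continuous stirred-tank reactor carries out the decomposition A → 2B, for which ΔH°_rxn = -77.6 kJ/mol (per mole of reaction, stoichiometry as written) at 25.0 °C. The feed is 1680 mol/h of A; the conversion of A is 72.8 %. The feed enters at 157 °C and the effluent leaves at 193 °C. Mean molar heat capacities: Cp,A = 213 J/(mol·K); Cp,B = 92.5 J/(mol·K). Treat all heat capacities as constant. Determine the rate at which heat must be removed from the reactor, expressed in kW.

Q_out = 24.4 kW

Extent of reaction ξ = 0.728 × 1680 = 1223 mol/h
Reaction term: ξ·ΔH°_rxn = 1223 × -77.6 = -94908 kJ/h
Sensible, feed 157→25 °C: -47235 kJ/h
Outlet flows (mol/h): A 456.96, B 2446.1
Sensible, products 25→193 °C: 54364 kJ/h
Q = ΔH = -87779 kJ/h = -24.383 kW
Heat removed = 24.383 kW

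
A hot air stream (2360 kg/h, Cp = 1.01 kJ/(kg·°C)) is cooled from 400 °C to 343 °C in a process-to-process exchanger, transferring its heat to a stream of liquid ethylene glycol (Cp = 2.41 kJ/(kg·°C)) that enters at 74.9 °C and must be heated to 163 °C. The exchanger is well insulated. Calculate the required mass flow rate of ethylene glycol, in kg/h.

ṁ_c = 640 kg/h

Heat released by hot stream: Q = 2360 × 1.01 × (400 − 343) = 135870 kJ/h
Energy balance on cold side (adiabatic exchanger): Q = ṁ_c·Cp_c·(T_c,out − T_c,in)
ṁ_c = 135870 / [2.41 × (163 − 74.9)] = 639.9 kg/h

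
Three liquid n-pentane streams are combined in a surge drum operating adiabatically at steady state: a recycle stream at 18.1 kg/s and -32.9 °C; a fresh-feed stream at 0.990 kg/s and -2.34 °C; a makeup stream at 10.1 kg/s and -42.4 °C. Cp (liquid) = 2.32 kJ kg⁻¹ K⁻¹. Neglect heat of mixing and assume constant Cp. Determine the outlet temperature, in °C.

T_out = -35.2 °C

No heat crosses the boundary, so H_out = H_in.
Σ ṁᵢCp,ᵢTᵢ = 18.1×2.32×-32.9 + 0.990×2.32×-2.34 + 10.1×2.32×-42.4 = -2380.4
Σ ṁᵢCp,ᵢ = 18.1×2.32 + 0.990×2.32 + 10.1×2.32 = 67.721
T_out = -2380.4 / 67.721 = -35.151 °C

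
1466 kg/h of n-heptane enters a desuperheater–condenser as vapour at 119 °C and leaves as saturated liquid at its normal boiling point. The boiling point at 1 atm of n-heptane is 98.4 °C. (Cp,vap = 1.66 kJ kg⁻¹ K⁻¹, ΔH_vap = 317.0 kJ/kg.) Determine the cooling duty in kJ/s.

vapour 119→98.4 °C: -34.196 kJ/kg
condensation at 98.4 °C: -317 kJ/kg
Δh = -34.196 + -317 = -351.2 kJ/kg
Q = ṁ·Δh = 1466 kg/h × -351.2 kJ/kg = -514850 kJ/h
|Q| = 143.01 kW

Q_c = 143 kJ/s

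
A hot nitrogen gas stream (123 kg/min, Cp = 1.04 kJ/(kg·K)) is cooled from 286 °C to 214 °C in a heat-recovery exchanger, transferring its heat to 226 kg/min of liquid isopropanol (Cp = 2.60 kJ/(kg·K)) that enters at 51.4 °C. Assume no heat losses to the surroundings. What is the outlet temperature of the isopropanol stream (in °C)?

Heat released by hot stream: Q = 123 × 1.04 × (286 − 214) = 9210.2 kJ/min
Energy balance on cold side (adiabatic exchanger): Q = ṁ_c·Cp_c·(T_c,out − T_c,in)
T_c,out = 51.4 + 9210.2/(226 × 2.60) = 67.074 °C

T_c,out = 67.1 °C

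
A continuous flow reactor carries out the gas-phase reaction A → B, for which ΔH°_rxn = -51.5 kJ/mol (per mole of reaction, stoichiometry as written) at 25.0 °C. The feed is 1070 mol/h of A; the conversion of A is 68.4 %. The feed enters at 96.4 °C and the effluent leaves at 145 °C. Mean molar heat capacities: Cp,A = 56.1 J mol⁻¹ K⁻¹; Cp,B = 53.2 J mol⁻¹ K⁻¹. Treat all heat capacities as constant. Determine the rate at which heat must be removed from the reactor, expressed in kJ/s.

Q_out = 9.73 kJ/s

Extent of reaction ξ = 0.684 × 1070 = 731.88 mol/h
Reaction term: ξ·ΔH°_rxn = 731.88 × -51.5 = -37692 kJ/h
Sensible, feed 96.4→25 °C: -4285.9 kJ/h
Outlet flows (mol/h): A 338.12, B 731.88
Sensible, products 25→145 °C: 6948.5 kJ/h
Q = ΔH = -35029 kJ/h = -9.7303 kW
Heat removed = 9.7303 kJ/s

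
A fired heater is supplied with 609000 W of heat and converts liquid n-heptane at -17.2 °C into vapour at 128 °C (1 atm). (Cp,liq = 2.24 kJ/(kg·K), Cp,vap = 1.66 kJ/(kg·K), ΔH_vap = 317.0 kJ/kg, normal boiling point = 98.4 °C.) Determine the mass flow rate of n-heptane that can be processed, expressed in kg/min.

Δh = 2.24×(98.4−-17.2) + 317.0 + 1.66×(128−98.4) = 625.08 kJ/kg
Q = 609000 W = 609 kJ/s = 36540 kJ/min
ṁ = Q/Δh = 36540 / 625.08 = 58.457 kg/min

ṁ = 58.5 kg/min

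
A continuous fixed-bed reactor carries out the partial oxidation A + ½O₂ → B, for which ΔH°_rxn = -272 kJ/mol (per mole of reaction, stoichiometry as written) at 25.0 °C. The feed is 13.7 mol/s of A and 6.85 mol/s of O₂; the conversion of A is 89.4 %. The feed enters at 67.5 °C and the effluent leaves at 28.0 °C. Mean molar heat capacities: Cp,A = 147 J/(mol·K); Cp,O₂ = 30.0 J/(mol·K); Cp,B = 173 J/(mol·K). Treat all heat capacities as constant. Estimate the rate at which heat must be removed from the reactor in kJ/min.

Extent of reaction ξ = 0.894 × 13.7 = 12.248 mol/s
Reaction term: ξ·ΔH°_rxn = 12.248 × -272 = -3331.4 kJ/s
Sensible, feed 67.5→25 °C: -94.325 kJ/s
Outlet flows (mol/s): A 1.4522, O₂ 0.7261, B 12.248
Sensible, products 25→28.0 °C: 7.0624 kJ/s
Q = ΔH = -3418.7 kJ/s = -3418.7 kW
Heat removed = 205120 kJ/min

Q_out = 205000 kJ/min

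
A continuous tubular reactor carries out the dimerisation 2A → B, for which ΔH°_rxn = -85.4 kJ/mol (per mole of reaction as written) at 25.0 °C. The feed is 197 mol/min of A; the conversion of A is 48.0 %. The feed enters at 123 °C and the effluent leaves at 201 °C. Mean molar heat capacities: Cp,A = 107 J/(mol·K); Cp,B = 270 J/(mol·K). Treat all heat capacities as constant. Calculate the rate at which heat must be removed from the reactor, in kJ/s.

Extent of reaction ξ = 0.480 × 197 / 2 = 47.28 mol/min
Reaction term: ξ·ΔH°_rxn = 47.28 × -85.4 = -4037.7 kJ/min
Sensible, feed 123→25 °C: -2065.7 kJ/min
Outlet flows (mol/min): A 102.44, B 47.28
Sensible, products 25→201 °C: 4175.9 kJ/min
Q = ΔH = -1927.6 kJ/min = -32.126 kW
Heat removed = 32.126 kJ/s

Q_out = 32.1 kJ/s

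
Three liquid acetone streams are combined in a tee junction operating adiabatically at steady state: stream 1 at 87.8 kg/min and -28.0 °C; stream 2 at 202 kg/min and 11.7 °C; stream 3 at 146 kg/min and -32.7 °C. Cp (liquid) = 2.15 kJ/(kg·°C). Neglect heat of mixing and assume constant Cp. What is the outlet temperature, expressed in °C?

No heat crosses the boundary, so H_out = H_in.
T_out = Σ ṁᵢCp,ᵢTᵢ / Σ ṁᵢCp,ᵢ
      = -10469 / 936.97 = -11.173 °C

T_out = -11.2 °C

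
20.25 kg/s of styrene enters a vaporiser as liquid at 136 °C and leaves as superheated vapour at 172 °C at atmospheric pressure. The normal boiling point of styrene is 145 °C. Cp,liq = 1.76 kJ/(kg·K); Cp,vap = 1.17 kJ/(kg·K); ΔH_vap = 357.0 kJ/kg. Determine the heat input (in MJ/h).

Q = 29500 MJ/h

liquid 136→145 °C: 15.84 kJ/kg
vaporisation at 145 °C: 357 kJ/kg
vapour 145→172 °C: 31.59 kJ/kg
Δh = 15.84 + 357 + 31.59 = 404.43 kJ/kg
Q = ṁ·Δh = 20.25 kg/s × 404.43 kJ/kg = 8189.7 kJ/s
|Q| = 8189.7 kW = 29483 MJ/h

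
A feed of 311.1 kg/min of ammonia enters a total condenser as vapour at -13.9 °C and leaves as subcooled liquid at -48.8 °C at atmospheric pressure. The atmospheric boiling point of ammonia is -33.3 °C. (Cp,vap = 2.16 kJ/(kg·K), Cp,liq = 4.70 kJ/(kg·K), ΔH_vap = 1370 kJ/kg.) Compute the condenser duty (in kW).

vapour -13.9→-33.3 °C: -41.904 kJ/kg
condensation at -33.3 °C: -1370 kJ/kg
liquid -33.3→-48.8 °C: -72.85 kJ/kg
Δh = -41.904 + -1370 + -72.85 = -1484.8 kJ/kg
Q = ṁ·Δh = 311.1 kg/min × -1484.8 kJ/kg = -461910 kJ/min
|Q| = 7698.4 kW

Q_c = 7700 kW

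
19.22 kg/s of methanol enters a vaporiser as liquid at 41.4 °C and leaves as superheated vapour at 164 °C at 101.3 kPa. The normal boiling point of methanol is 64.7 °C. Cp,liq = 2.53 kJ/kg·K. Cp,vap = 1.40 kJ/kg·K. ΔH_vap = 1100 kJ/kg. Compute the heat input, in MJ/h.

liquid 41.4→64.7 °C: 58.949 kJ/kg
vaporisation at 64.7 °C: 1100 kJ/kg
vapour 64.7→164 °C: 139.02 kJ/kg
Δh = 58.949 + 1100 + 139.02 = 1298 kJ/kg
Q = ṁ·Δh = 19.22 kg/s × 1298 kJ/kg = 24947 kJ/s
|Q| = 24947 kW = 89809 MJ/h

Q = 89800 MJ/h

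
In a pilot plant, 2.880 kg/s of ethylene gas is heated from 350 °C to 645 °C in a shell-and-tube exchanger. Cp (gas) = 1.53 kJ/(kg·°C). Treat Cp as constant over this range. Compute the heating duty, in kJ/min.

Q = 78000 kJ/min

Q = ṁ·Cp·ΔT = 2.880 × 1.53 × (645 − 350) = 1299.9 kJ/s
Heating duty = 77993 kJ/min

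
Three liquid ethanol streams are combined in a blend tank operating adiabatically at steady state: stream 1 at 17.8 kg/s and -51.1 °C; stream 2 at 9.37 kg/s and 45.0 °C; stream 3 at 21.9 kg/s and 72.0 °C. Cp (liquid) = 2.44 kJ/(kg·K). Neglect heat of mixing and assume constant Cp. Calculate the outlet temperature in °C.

Energy balance with Q = 0: Σ ṁᵢCp,ᵢ(T_out − Tᵢ) = 0
T_out = Σ ṁᵢCp,ᵢTᵢ / Σ ṁᵢCp,ᵢ
      = 2656.8 / 119.73 = 22.19 °C

T_out = 22.2 °C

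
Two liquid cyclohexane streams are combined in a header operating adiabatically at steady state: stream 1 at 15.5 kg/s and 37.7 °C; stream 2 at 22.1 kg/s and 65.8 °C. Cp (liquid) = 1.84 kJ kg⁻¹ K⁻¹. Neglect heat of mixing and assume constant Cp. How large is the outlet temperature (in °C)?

Energy balance with Q = 0: Σ ṁᵢCp,ᵢ(T_out − Tᵢ) = 0
Σ ṁᵢCp,ᵢTᵢ = 15.5×1.84×37.7 + 22.1×1.84×65.8 = 3750.9
Σ ṁᵢCp,ᵢ = 15.5×1.84 + 22.1×1.84 = 69.184
T_out = 3750.9 / 69.184 = 54.216 °C

T_out = 54.2 °C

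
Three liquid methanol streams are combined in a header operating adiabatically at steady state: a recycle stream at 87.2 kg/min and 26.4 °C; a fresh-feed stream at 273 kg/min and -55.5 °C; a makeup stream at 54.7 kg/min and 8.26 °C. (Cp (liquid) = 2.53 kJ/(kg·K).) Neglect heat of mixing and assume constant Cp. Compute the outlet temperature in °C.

T_out = -29.9 °C

Adiabatic, steady state ⇒ Σ ṁᵢCp,ᵢ(T_out − Tᵢ) = 0
T_out = Σ ṁᵢCp,ᵢTᵢ / Σ ṁᵢCp,ᵢ
      = -31366 / 1049.7 = -29.881 °C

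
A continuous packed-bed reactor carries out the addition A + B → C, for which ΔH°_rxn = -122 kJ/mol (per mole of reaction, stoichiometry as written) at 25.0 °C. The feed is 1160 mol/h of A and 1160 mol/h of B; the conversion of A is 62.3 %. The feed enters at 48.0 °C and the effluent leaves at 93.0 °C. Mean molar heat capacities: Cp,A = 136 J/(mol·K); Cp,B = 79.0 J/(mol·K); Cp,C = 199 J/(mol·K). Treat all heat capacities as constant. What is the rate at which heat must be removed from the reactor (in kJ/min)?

Q_out = 1300 kJ/min

Extent of reaction ξ = 0.623 × 1160 = 722.68 mol/h
Reaction term: ξ·ΔH°_rxn = 722.68 × -122 = -88167 kJ/h
Sensible, feed 48.0→25 °C: -5736.2 kJ/h
Outlet flows (mol/h): A 437.32, B 437.32, C 722.68
Sensible, products 25→93.0 °C: 16173 kJ/h
Q = ΔH = -77730 kJ/h = -21.592 kW
Heat removed = 1295.5 kJ/min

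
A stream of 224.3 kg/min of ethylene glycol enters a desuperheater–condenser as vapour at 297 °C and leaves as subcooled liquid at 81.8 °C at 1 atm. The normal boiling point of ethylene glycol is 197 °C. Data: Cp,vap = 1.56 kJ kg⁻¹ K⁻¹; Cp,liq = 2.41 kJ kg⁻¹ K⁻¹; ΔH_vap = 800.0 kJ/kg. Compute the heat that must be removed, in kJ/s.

vapour 297→197 °C: -156 kJ/kg
condensation at 197 °C: -800 kJ/kg
liquid 197→81.8 °C: -277.63 kJ/kg
Δh = -156 + -800 + -277.63 = -1233.6 kJ/kg
Q = ṁ·Δh = 224.3 kg/min × -1233.6 kJ/kg = -276700 kJ/min
|Q| = 4611.7 kW

Q_c = 4610 kJ/s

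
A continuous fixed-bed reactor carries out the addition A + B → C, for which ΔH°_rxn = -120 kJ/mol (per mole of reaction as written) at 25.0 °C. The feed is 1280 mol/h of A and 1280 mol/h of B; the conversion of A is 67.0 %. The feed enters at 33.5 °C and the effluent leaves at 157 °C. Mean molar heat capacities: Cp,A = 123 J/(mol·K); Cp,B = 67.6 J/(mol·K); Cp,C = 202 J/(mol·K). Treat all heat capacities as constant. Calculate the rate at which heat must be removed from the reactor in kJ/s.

Q_out = 19.9 kJ/s

Extent of reaction ξ = 0.670 × 1280 = 857.6 mol/h
Reaction term: ξ·ΔH°_rxn = 857.6 × -120 = -102910 kJ/h
Sensible, feed 33.5→25 °C: -2073.7 kJ/h
Outlet flows (mol/h): A 422.4, B 422.4, C 857.6
Sensible, products 25→157 °C: 33494 kJ/h
Q = ΔH = -71491 kJ/h = -19.859 kW
Heat removed = 19.859 kJ/s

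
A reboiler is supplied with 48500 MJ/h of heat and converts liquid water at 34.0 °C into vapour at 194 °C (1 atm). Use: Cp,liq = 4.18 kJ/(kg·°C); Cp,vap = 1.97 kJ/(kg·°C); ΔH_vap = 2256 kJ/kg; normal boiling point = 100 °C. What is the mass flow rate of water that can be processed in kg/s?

ṁ = 4.96 kg/s

Δh = 4.18×(100−34.0) + 2256 + 1.97×(194−100) = 2717.1 kJ/kg
Q = 48500 MJ/h = 13472 kJ/s = 13472 kJ/s
ṁ = Q/Δh = 13472 / 2717.1 = 4.9584 kg/s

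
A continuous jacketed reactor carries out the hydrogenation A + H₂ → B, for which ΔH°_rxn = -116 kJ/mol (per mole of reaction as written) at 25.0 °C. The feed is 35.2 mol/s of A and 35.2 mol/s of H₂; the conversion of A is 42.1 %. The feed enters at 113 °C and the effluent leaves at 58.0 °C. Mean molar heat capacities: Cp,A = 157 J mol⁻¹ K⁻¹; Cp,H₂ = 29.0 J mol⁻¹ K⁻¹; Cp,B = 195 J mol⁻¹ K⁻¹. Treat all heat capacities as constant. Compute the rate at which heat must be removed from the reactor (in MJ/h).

Extent of reaction ξ = 0.421 × 35.2 = 14.819 mol/s
Reaction term: ξ·ΔH°_rxn = 14.819 × -116 = -1719 kJ/s
Sensible, feed 113→25 °C: -576.15 kJ/s
Outlet flows (mol/s): A 20.381, H₂ 20.381, B 14.819
Sensible, products 25→58.0 °C: 220.46 kJ/s
Q = ΔH = -2074.7 kJ/s = -2074.7 kW
Heat removed = 7469 MJ/h

Q_out = 7470 MJ/h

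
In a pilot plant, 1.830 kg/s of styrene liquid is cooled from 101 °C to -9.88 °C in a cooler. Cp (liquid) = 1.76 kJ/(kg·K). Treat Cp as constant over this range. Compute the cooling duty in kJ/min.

Q = ṁ·Cp·ΔT = 1.830 × 1.76 × (-9.88 − 101) = -357.12 kJ/s
Cooling duty = 21427 kJ/min

Q_c = 21400 kJ/min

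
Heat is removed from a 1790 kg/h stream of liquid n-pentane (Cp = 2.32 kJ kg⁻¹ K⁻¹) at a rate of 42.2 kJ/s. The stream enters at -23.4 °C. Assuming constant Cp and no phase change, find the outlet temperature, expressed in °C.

T_out = -60.0 °C

Q = 42.2 kJ/s = 151920 kJ/h
ΔT = Q/(ṁ·Cp) = 151920/(1790×2.32) = 36.583 K
T_out = -23.4 − 36.583 = -59.983 °C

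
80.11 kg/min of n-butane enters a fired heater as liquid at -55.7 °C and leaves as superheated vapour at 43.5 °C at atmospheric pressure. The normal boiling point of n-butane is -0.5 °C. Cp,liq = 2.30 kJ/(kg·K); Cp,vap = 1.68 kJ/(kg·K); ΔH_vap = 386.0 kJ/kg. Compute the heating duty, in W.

Q = 784000 W

liquid -55.7→-0.5 °C: 126.96 kJ/kg
vaporisation at -0.5 °C: 386 kJ/kg
vapour -0.5→43.5 °C: 73.92 kJ/kg
Δh = 126.96 + 386 + 73.92 = 586.88 kJ/kg
Q = ṁ·Δh = 80.11 kg/min × 586.88 kJ/kg = 47015 kJ/min
|Q| = 783.58 kW = 783580 W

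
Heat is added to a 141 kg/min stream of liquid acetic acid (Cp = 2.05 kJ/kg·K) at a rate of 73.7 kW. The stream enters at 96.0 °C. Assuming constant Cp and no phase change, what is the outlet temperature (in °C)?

Q = 73.7 kW = 4422 kJ/min
ΔT = Q/(ṁ·Cp) = 4422/(141×2.05) = 15.298 K
T_out = 96.0 + 15.298 = 111.3 °C

T_out = 111 °C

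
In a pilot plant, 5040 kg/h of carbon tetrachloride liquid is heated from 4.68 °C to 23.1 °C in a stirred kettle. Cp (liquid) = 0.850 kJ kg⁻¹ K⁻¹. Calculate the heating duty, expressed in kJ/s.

Q = ṁ·Cp·ΔT = 5040 × 0.850 × (23.1 − 4.68) = 78911 kJ/h
Converting: 78911 / 3600 s = 21.92 kW

Q = 21.9 kJ/s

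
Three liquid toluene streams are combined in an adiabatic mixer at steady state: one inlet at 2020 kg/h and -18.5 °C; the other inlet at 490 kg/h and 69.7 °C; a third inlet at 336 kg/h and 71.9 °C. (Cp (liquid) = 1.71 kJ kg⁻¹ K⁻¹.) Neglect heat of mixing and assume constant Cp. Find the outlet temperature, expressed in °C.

Energy balance with Q = 0: Σ ṁᵢCp,ᵢ(T_out − Tᵢ) = 0
T_out = Σ ṁᵢCp,ᵢTᵢ / Σ ṁᵢCp,ᵢ
      = 35810 / 4866.7 = 7.3582 °C

T_out = 7.36 °C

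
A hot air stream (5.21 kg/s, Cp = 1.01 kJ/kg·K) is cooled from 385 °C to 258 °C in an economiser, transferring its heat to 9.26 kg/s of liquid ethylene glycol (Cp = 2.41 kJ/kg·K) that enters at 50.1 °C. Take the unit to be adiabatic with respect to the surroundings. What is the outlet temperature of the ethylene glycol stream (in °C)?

T_c,out = 80.0 °C

Heat released by hot stream: Q = 5.21 × 1.01 × (385 − 258) = 668.29 kJ/s
Energy balance on cold side (adiabatic exchanger): Q = ṁ_c·Cp_c·(T_c,out − T_c,in)
T_c,out = 50.1 + 668.29/(9.26 × 2.41) = 80.046 °C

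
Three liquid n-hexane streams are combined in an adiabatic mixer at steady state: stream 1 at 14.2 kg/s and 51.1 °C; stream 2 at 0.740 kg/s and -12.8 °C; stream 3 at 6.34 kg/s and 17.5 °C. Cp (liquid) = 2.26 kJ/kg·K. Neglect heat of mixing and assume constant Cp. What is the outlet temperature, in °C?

T_out = 38.9 °C

Adiabatic, steady state ⇒ Σ ṁᵢCp,ᵢ(T_out − Tᵢ) = 0
T_out = Σ ṁᵢCp,ᵢTᵢ / Σ ṁᵢCp,ᵢ
      = 1869.2 / 48.093 = 38.867 °C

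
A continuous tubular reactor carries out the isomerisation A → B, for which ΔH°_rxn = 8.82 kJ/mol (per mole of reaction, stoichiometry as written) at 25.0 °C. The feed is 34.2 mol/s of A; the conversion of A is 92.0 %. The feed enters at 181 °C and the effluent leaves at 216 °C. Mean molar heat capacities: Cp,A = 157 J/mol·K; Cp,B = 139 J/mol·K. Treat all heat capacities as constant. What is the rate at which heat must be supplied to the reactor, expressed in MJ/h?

Q_in = 1290 MJ/h

Extent of reaction ξ = 0.920 × 34.2 = 31.464 mol/s
Reaction term: ξ·ΔH°_rxn = 31.464 × 8.82 = 277.51 kJ/s
Sensible, feed 181→25 °C: -837.63 kJ/s
Outlet flows (mol/s): A 2.736, B 31.464
Sensible, products 25→216 °C: 917.38 kJ/s
Q = ΔH = 357.27 kJ/s = 357.27 kW
Heat supplied = 1286.2 MJ/h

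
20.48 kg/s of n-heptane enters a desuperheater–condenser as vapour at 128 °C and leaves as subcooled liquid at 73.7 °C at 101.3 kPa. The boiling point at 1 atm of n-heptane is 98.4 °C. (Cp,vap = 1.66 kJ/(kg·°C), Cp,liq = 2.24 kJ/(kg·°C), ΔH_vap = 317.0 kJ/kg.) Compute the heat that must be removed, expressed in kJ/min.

vapour 128→98.4 °C: -49.136 kJ/kg
condensation at 98.4 °C: -317 kJ/kg
liquid 98.4→73.7 °C: -55.328 kJ/kg
Δh = -49.136 + -317 + -55.328 = -421.46 kJ/kg
Q = ṁ·Δh = 20.48 kg/s × -421.46 kJ/kg = -8631.6 kJ/s
|Q| = 8631.6 kW = 517890 kJ/min

Q_c = 518000 kJ/min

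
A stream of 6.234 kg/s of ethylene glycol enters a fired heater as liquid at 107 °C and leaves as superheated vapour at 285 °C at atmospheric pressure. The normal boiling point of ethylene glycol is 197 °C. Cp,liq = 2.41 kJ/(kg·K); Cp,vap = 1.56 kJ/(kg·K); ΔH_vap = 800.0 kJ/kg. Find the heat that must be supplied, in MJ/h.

liquid 107→197 °C: 216.9 kJ/kg
vaporisation at 197 °C: 800 kJ/kg
vapour 197→285 °C: 137.28 kJ/kg
Δh = 216.9 + 800 + 137.28 = 1154.2 kJ/kg
Q = ṁ·Δh = 6.234 kg/s × 1154.2 kJ/kg = 7195.2 kJ/s
|Q| = 7195.2 kW = 25903 MJ/h

Q = 25900 MJ/h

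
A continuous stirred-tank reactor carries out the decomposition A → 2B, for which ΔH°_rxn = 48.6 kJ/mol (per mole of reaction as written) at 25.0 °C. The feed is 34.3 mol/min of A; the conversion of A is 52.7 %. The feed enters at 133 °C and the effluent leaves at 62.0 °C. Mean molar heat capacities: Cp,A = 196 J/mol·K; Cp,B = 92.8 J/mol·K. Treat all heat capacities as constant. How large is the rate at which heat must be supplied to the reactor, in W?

Q_in = 6570 W

Extent of reaction ξ = 0.527 × 34.3 = 18.076 mol/min
Reaction term: ξ·ΔH°_rxn = 18.076 × 48.6 = 878.5 kJ/min
Sensible, feed 133→25 °C: -726.06 kJ/min
Outlet flows (mol/min): A 16.224, B 36.152
Sensible, products 25→62.0 °C: 241.79 kJ/min
Q = ΔH = 394.22 kJ/min = 6.5704 kW
Heat supplied = 6570.4 W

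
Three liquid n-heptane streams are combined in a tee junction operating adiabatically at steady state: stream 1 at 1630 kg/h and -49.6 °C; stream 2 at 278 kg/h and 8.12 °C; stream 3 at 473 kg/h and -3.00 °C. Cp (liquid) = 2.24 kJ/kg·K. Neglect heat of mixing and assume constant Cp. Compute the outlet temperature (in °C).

No heat crosses the boundary, so H_out = H_in.
T_out = Σ ṁᵢCp,ᵢTᵢ / Σ ṁᵢCp,ᵢ
      = -179220 / 5333.4 = -33.603 °C

T_out = -33.6 °C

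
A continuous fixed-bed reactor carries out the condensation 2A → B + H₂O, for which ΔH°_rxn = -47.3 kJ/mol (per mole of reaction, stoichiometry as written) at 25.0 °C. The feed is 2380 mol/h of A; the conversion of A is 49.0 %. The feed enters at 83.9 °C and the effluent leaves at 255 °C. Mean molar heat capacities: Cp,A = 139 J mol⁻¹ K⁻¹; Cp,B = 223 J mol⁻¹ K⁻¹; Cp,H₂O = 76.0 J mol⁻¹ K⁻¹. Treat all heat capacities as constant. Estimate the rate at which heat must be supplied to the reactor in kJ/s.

Extent of reaction ξ = 0.490 × 2380 / 2 = 583.1 mol/h
Reaction term: ξ·ΔH°_rxn = 583.1 × -47.3 = -27581 kJ/h
Sensible, feed 83.9→25 °C: -19485 kJ/h
Outlet flows (mol/h): A 1213.8, B 583.1, H₂O 583.1
Sensible, products 25→255 °C: 78905 kJ/h
Q = ΔH = 31839 kJ/h = 8.8442 kW
Heat supplied = 8.8442 kJ/s

Q_in = 8.84 kJ/s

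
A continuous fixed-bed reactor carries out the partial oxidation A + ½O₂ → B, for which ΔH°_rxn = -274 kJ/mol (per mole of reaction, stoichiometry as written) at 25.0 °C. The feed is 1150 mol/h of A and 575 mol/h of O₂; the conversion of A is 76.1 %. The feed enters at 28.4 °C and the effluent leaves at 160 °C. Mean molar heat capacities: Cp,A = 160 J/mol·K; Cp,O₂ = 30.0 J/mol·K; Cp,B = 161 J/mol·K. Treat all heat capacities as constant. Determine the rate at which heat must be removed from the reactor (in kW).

Extent of reaction ξ = 0.761 × 1150 = 875.15 mol/h
Reaction term: ξ·ΔH°_rxn = 875.15 × -274 = -239790 kJ/h
Sensible, feed 28.4→25 °C: -684.25 kJ/h
Outlet flows (mol/h): A 274.85, O₂ 137.43, B 875.15
Sensible, products 25→160 °C: 25515 kJ/h
Q = ΔH = -214960 kJ/h = -59.711 kW
Heat removed = 59.711 kW

Q_out = 59.7 kW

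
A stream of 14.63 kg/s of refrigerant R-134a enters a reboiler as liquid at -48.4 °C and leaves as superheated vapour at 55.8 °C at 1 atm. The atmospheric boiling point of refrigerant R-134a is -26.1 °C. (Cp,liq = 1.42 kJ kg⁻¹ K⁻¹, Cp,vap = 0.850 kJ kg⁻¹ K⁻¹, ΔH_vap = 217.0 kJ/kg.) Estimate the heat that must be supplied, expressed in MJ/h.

Q = 16800 MJ/h

liquid -48.4→-26.1 °C: 31.666 kJ/kg
vaporisation at -26.1 °C: 217 kJ/kg
vapour -26.1→55.8 °C: 69.615 kJ/kg
Δh = 31.666 + 217 + 69.615 = 318.28 kJ/kg
Q = ṁ·Δh = 14.63 kg/s × 318.28 kJ/kg = 4656.5 kJ/s
|Q| = 4656.5 kW = 16763 MJ/h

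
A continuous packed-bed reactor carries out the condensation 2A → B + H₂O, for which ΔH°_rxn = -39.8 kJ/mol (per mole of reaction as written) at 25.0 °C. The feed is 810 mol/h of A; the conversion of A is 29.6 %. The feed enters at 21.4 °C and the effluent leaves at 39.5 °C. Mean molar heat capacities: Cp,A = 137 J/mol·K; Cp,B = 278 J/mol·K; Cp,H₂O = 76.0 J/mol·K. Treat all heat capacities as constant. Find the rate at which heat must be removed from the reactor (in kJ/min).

Extent of reaction ξ = 0.296 × 810 / 2 = 119.88 mol/h
Reaction term: ξ·ΔH°_rxn = 119.88 × -39.8 = -4771.2 kJ/h
Sensible, feed 21.4→25 °C: 399.49 kJ/h
Outlet flows (mol/h): A 570.24, B 119.88, H₂O 119.88
Sensible, products 25→39.5 °C: 1748.1 kJ/h
Q = ΔH = -2623.6 kJ/h = -0.72878 kW
Heat removed = 43.727 kJ/min

Q_out = 43.7 kJ/min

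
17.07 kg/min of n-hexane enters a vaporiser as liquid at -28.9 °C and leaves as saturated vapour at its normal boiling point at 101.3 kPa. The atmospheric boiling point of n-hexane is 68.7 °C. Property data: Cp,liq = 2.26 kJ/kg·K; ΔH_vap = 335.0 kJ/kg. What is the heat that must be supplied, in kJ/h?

liquid -28.9→68.7 °C: 220.58 kJ/kg
vaporisation at 68.7 °C: 335 kJ/kg
Δh = 220.58 + 335 = 555.58 kJ/kg
Q = ṁ·Δh = 17.07 kg/min × 555.58 kJ/kg = 9483.7 kJ/min
|Q| = 158.06 kW = 569020 kJ/h

Q = 569000 kJ/h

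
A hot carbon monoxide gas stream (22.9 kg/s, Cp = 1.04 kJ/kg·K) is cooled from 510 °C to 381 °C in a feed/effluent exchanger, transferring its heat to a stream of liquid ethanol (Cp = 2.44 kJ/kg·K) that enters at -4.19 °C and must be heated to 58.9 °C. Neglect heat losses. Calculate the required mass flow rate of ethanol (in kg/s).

ṁ_c = 20.0 kg/s

Heat released by hot stream: Q = 22.9 × 1.04 × (510 − 381) = 3072.3 kJ/s
Energy balance on cold side (adiabatic exchanger): Q = ṁ_c·Cp_c·(T_c,out − T_c,in)
ṁ_c = 3072.3 / [2.44 × (58.9 − -4.19)] = 19.958 kg/s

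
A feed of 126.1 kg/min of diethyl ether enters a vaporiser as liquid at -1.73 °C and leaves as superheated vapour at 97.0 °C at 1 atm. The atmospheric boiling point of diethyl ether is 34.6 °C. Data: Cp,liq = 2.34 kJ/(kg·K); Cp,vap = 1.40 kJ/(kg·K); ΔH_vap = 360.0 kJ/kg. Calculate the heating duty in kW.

liquid -1.73→34.6 °C: 85.012 kJ/kg
vaporisation at 34.6 °C: 360 kJ/kg
vapour 34.6→97.0 °C: 87.36 kJ/kg
Δh = 85.012 + 360 + 87.36 = 532.37 kJ/kg
Q = ṁ·Δh = 126.1 kg/min × 532.37 kJ/kg = 67132 kJ/min
|Q| = 1118.9 kW

Q = 1120 kW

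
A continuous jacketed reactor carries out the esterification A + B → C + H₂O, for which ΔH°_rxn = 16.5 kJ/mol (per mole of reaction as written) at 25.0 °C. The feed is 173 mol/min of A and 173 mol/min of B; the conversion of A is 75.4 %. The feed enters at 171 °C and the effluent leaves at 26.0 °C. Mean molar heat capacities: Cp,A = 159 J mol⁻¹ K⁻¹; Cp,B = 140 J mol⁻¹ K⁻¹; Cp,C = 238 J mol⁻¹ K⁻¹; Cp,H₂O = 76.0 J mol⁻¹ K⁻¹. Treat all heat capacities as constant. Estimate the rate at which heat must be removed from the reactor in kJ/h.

Extent of reaction ξ = 0.754 × 173 = 130.44 mol/min
Reaction term: ξ·ΔH°_rxn = 130.44 × 16.5 = 2152.3 kJ/min
Sensible, feed 171→25 °C: -7552.1 kJ/min
Outlet flows (mol/min): A 42.558, B 42.558, C 130.44, H₂O 130.44
Sensible, products 25→26.0 °C: 53.684 kJ/min
Q = ΔH = -5346.2 kJ/min = -89.103 kW
Heat removed = 320770 kJ/h

Q_out = 321000 kJ/h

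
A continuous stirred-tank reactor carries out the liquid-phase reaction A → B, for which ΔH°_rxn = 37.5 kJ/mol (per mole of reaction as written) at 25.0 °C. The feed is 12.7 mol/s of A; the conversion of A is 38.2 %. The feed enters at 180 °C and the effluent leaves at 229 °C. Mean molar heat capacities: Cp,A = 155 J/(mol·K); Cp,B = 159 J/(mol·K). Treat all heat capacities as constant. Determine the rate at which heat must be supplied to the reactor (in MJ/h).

Extent of reaction ξ = 0.382 × 12.7 = 4.8514 mol/s
Reaction term: ξ·ΔH°_rxn = 4.8514 × 37.5 = 181.93 kJ/s
Sensible, feed 180→25 °C: -305.12 kJ/s
Outlet flows (mol/s): A 7.8486, B 4.8514
Sensible, products 25→229 °C: 405.53 kJ/s
Q = ΔH = 282.34 kJ/s = 282.34 kW
Heat supplied = 1016.4 MJ/h

Q_in = 1020 MJ/h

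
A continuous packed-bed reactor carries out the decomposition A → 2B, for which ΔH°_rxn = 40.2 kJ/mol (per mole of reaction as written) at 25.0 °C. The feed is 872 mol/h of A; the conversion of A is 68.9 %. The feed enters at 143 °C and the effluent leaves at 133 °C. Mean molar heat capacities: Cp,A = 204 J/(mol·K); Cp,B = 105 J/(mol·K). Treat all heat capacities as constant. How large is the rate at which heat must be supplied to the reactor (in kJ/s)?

Q_in = 6.32 kJ/s

Extent of reaction ξ = 0.689 × 872 = 600.81 mol/h
Reaction term: ξ·ΔH°_rxn = 600.81 × 40.2 = 24152 kJ/h
Sensible, feed 143→25 °C: -20991 kJ/h
Outlet flows (mol/h): A 271.19, B 1201.6
Sensible, products 25→133 °C: 19601 kJ/h
Q = ΔH = 22763 kJ/h = 6.323 kW
Heat supplied = 6.323 kJ/s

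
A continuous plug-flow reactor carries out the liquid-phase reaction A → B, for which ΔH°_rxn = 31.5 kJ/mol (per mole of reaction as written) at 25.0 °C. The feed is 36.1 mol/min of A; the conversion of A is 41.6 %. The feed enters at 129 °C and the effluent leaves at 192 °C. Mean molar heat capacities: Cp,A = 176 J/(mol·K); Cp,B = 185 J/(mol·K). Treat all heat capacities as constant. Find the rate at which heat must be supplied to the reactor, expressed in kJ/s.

Q_in = 14.9 kJ/s

Extent of reaction ξ = 0.416 × 36.1 = 15.018 mol/min
Reaction term: ξ·ΔH°_rxn = 15.018 × 31.5 = 473.05 kJ/min
Sensible, feed 129→25 °C: -660.77 kJ/min
Outlet flows (mol/min): A 21.082, B 15.018
Sensible, products 25→192 °C: 1083.6 kJ/min
Q = ΔH = 895.9 kJ/min = 14.932 kW
Heat supplied = 14.932 kJ/s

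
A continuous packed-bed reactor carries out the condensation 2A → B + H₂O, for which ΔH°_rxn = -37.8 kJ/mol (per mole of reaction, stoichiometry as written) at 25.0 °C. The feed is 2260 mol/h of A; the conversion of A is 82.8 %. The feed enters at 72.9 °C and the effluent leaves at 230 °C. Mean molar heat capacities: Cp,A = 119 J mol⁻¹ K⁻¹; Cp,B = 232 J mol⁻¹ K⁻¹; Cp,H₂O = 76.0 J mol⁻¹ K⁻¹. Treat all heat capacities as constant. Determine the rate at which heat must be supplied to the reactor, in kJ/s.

Extent of reaction ξ = 0.828 × 2260 / 2 = 935.64 mol/h
Reaction term: ξ·ΔH°_rxn = 935.64 × -37.8 = -35367 kJ/h
Sensible, feed 72.9→25 °C: -12882 kJ/h
Outlet flows (mol/h): A 388.72, B 935.64, H₂O 935.64
Sensible, products 25→230 °C: 68559 kJ/h
Q = ΔH = 20310 kJ/h = 5.6416 kW
Heat supplied = 5.6416 kJ/s

Q_in = 5.64 kJ/s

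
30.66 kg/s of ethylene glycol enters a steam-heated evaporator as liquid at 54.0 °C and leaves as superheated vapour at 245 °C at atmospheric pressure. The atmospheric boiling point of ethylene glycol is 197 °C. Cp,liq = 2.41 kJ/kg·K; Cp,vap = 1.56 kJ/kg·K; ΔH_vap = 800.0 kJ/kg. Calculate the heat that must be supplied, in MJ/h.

Q = 135000 MJ/h

liquid 54.0→197 °C: 344.63 kJ/kg
vaporisation at 197 °C: 800 kJ/kg
vapour 197→245 °C: 74.88 kJ/kg
Δh = 344.63 + 800 + 74.88 = 1219.5 kJ/kg
Q = ṁ·Δh = 30.66 kg/s × 1219.5 kJ/kg = 37390 kJ/s
|Q| = 37390 kW = 134600 MJ/h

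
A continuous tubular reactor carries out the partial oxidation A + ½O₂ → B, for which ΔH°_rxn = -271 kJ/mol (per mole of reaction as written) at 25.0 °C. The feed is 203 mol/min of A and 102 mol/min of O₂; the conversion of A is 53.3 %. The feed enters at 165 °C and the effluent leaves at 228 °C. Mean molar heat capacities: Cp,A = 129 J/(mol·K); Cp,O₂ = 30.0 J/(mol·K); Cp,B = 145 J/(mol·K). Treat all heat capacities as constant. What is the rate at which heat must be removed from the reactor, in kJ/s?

Extent of reaction ξ = 0.533 × 203 = 108.2 mol/min
Reaction term: ξ·ΔH°_rxn = 108.2 × -271 = -29322 kJ/min
Sensible, feed 165→25 °C: -4094.6 kJ/min
Outlet flows (mol/min): A 94.801, O₂ 47.9, B 108.2
Sensible, products 25→228 °C: 5959.1 kJ/min
Q = ΔH = -27457 kJ/min = -457.62 kW
Heat removed = 457.62 kJ/s

Q_out = 458 kJ/s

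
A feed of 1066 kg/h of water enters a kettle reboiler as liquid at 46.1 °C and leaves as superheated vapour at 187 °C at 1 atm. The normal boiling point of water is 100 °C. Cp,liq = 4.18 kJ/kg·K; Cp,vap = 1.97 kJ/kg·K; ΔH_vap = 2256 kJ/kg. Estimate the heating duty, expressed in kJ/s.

Q = 785 kJ/s

liquid 46.1→100 °C: 225.3 kJ/kg
vaporisation at 100 °C: 2256 kJ/kg
vapour 100→187 °C: 171.39 kJ/kg
Δh = 225.3 + 2256 + 171.39 = 2652.7 kJ/kg
Q = ṁ·Δh = 1066 kg/h × 2652.7 kJ/kg = 2.8278e+06 kJ/h
|Q| = 785.49 kW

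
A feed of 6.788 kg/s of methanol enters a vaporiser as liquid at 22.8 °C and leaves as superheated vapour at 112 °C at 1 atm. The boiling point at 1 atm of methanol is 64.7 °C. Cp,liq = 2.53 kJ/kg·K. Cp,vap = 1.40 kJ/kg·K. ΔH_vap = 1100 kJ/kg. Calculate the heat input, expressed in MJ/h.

liquid 22.8→64.7 °C: 106.01 kJ/kg
vaporisation at 64.7 °C: 1100 kJ/kg
vapour 64.7→112 °C: 66.22 kJ/kg
Δh = 106.01 + 1100 + 66.22 = 1272.2 kJ/kg
Q = ṁ·Δh = 6.788 kg/s × 1272.2 kJ/kg = 8635.9 kJ/s
|Q| = 8635.9 kW = 31089 MJ/h

Q = 31100 MJ/h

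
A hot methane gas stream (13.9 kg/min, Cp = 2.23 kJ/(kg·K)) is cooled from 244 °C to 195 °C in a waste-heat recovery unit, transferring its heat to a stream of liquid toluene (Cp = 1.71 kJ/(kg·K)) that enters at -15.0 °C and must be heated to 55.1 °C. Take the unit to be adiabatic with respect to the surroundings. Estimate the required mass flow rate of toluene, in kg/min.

ṁ_c = 12.7 kg/min

Heat released by hot stream: Q = 13.9 × 2.23 × (244 − 195) = 1518.9 kJ/min
Energy balance on cold side (adiabatic exchanger): Q = ṁ_c·Cp_c·(T_c,out − T_c,in)
ṁ_c = 1518.9 / [1.71 × (55.1 − -15.0)] = 12.671 kg/min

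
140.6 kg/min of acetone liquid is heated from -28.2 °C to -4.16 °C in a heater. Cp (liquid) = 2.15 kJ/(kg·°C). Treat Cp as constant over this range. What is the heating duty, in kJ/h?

Q = ṁ·Cp·ΔT = 140.6 × 2.15 × (-4.16 − -28.2) = 7267.1 kJ/min
Converting: 7267.1 / 60 s = 121.12 kW
Heating duty = 436020 kJ/h

Q = 436000 kJ/h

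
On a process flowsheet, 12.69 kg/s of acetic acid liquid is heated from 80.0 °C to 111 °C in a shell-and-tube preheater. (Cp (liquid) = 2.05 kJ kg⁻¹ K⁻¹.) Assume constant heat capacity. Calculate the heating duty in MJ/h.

Q = 2900 MJ/h

Q = ṁ·Cp·ΔT = 12.69 × 2.05 × (111 − 80.0) = 806.45 kJ/s
Heating duty = 2903.2 MJ/h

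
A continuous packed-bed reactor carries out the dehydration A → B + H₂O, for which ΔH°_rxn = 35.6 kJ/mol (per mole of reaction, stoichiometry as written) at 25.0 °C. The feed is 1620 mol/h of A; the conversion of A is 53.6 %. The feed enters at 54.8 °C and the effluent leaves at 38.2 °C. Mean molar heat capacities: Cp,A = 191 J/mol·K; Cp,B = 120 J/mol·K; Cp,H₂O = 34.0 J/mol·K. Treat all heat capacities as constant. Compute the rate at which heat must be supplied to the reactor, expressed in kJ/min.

Q_in = 423 kJ/min

Extent of reaction ξ = 0.536 × 1620 = 868.32 mol/h
Reaction term: ξ·ΔH°_rxn = 868.32 × 35.6 = 30912 kJ/h
Sensible, feed 54.8→25 °C: -9220.7 kJ/h
Outlet flows (mol/h): A 751.68, B 868.32, H₂O 868.32
Sensible, products 25→38.2 °C: 3660.3 kJ/h
Q = ΔH = 25352 kJ/h = 7.0421 kW
Heat supplied = 422.53 kJ/min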